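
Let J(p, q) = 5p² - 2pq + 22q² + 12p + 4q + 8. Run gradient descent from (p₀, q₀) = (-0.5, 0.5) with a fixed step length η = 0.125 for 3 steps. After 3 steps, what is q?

-55.5390625

∇J = (10p - 2q + 12, -2p + 44q + 4)
(p₁, q₁) = (-0.5, 0.5) − 0.125·(6, 27) = (-1.25, -2.875)
(p₂, q₂) = (-1.25, -2.875) − 0.125·(5.25, -120) = (-1.90625, 12.125)
(p₃, q₃) = (-1.90625, 12.125) − 0.125·(-31.3125, 541.3125) = (2.0078125, -55.5390625)
q = -55.5390625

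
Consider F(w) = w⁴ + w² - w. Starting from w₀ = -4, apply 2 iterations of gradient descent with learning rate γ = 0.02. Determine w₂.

1.09224

F′(w) = 4w³ + 2w - 1
Step 1: F′(-4) = -265; w₁ = -4 − 0.02·(-265) = 1.3
Step 2: F′(1.3) = 10.388; w₂ = 1.3 − 0.02·10.388 = 1.09224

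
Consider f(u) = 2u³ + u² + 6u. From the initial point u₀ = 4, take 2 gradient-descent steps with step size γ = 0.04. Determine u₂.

-0.6464

f′(u) = 6u² + 2u + 6
u₁ = 4 − 0.04·110 = -0.4
u₂ = -0.4 − 0.04·6.16 = -0.6464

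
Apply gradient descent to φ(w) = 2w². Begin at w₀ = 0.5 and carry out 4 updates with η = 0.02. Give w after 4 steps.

φ′(w) = 4w
w₁ = 0.5 − 0.02·2 = 0.46
w₂ = 0.46 − 0.02·1.84 = 0.4232
w₃ = 0.4232 − 0.02·1.6928 = 0.389344
w₄ = 0.389344 − 0.02·1.557376 = 0.35819648

0.35819648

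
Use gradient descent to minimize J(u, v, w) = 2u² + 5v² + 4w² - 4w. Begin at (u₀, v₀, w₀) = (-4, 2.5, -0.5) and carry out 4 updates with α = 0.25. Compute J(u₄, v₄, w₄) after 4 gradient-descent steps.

803.9033203125

∇J = (4u, 10v, 8w - 4)
Step 1: at (-4, 2.5, -0.5), ∇J = (-16, 25, -8) → (-4, 2.5, -0.5) − 0.25·(-16, 25, -8) = (0, -3.75, 1.5)
Step 2: at (0, -3.75, 1.5), ∇J = (0, -37.5, 8) → (0, -3.75, 1.5) − 0.25·(0, -37.5, 8) = (0, 5.625, -0.5)
Step 3: at (0, 5.625, -0.5), ∇J = (0, 56.25, -8) → (0, 5.625, -0.5) − 0.25·(0, 56.25, -8) = (0, -8.4375, 1.5)
Step 4: at (0, -8.4375, 1.5), ∇J = (0, -84.375, 8) → (0, -8.4375, 1.5) − 0.25·(0, -84.375, 8) = (0, 12.65625, -0.5)
J(0, 12.65625, -0.5) = 803.9033203125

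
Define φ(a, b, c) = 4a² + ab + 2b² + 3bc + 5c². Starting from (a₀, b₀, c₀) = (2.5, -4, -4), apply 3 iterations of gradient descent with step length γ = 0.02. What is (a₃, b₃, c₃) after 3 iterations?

(1.658376, -2.73916, -1.542272)

∇φ = (8a + b, a + 4b + 3c, 3b + 10c)
(a₁, b₁, c₁) = (2.5, -4, -4) − 0.02·(16, -25.5, -52) = (2.18, -3.49, -2.96)
(a₂, b₂, c₂) = (2.18, -3.49, -2.96) − 0.02·(13.95, -20.66, -40.07) = (1.901, -3.0768, -2.1586)
(a₃, b₃, c₃) = (1.901, -3.0768, -2.1586) − 0.02·(12.1312, -16.882, -30.8164) = (1.658376, -2.73916, -1.542272)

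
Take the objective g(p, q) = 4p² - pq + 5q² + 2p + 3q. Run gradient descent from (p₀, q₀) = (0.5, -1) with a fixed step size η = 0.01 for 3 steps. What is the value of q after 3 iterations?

-0.7987165

∇g = (8p - q + 2, -p + 10q + 3)
Step 1: at (0.5, -1), ∇g = (7, -7.5) → (0.5, -1) − 0.01·(7, -7.5) = (0.43, -0.925)
Step 2: at (0.43, -0.925), ∇g = (6.365, -6.68) → (0.43, -0.925) − 0.01·(6.365, -6.68) = (0.36635, -0.8582)
Step 3: at (0.36635, -0.8582), ∇g = (5.789, -5.94835) → (0.36635, -0.8582) − 0.01·(5.789, -5.94835) = (0.30846, -0.7987165)
q = -0.7987165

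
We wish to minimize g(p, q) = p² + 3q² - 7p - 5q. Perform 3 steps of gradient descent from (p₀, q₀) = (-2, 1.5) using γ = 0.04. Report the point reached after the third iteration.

∇g = (2p - 7, 6q - 5)
Step 1: at (-2, 1.5), ∇g = (-11, 4) → (-2, 1.5) − 0.04·(-11, 4) = (-1.56, 1.34)
Step 2: at (-1.56, 1.34), ∇g = (-10.12, 3.04) → (-1.56, 1.34) − 0.04·(-10.12, 3.04) = (-1.1552, 1.2184)
Step 3: at (-1.1552, 1.2184), ∇g = (-9.3104, 2.3104) → (-1.1552, 1.2184) − 0.04·(-9.3104, 2.3104) = (-0.782784, 1.125984)

(-0.782784, 1.125984)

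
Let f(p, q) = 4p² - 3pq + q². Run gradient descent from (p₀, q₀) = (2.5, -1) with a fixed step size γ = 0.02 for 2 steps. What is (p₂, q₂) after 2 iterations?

∇f = (8p - 3q, -3p + 2q)
Step 1: at (2.5, -1), ∇f = (23, -9.5) → (2.5, -1) − 0.02·(23, -9.5) = (2.04, -0.81)
Step 2: at (2.04, -0.81), ∇f = (18.75, -7.74) → (2.04, -0.81) − 0.02·(18.75, -7.74) = (1.665, -0.6552)

(1.665, -0.6552)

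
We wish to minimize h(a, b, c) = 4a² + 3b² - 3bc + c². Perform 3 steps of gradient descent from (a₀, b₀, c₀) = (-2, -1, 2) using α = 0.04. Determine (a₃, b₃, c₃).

(-0.628864, 0.038912, 1.375744)

∇h = (8a, 6b - 3c, -3b + 2c)
(a₁, b₁, c₁) = (-2, -1, 2) − 0.04·(-16, -12, 7) = (-1.36, -0.52, 1.72)
(a₂, b₂, c₂) = (-1.36, -0.52, 1.72) − 0.04·(-10.88, -8.28, 5) = (-0.9248, -0.1888, 1.52)
(a₃, b₃, c₃) = (-0.9248, -0.1888, 1.52) − 0.04·(-7.3984, -5.6928, 3.6064) = (-0.628864, 0.038912, 1.375744)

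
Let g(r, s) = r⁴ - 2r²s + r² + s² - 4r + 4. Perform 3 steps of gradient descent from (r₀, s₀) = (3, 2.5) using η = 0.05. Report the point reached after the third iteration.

∇g = (4r³ - 4rs + 2r - 4, -2r² + 2s)
(r₁, s₁) = (3, 2.5) − 0.05·(80, -13) = (-1, 3.15)
(r₂, s₂) = (-1, 3.15) − 0.05·(2.6, 4.3) = (-1.13, 2.935)
(r₃, s₃) = (-1.13, 2.935) − 0.05·(1.234612, 3.3162) = (-1.1917306, 2.76919)

(-1.1917306, 2.76919)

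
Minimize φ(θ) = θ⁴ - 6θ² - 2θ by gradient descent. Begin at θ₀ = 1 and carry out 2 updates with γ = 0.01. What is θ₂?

1.19876

φ′(θ) = 4θ³ - 12θ - 2
Step 1: φ′(1) = -10; θ₁ = 1 − 0.01·(-10) = 1.1
Step 2: φ′(1.1) = -9.876; θ₂ = 1.1 − 0.01·(-9.876) = 1.19876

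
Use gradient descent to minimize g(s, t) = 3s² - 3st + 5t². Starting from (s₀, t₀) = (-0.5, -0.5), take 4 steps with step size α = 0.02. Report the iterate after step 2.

(-0.4394, -0.3722)

∇g = (6s - 3t, -3s + 10t)
(s₁, t₁) = (-0.5, -0.5) − 0.02·(-1.5, -3.5) = (-0.47, -0.43)
(s₂, t₂) = (-0.47, -0.43) − 0.02·(-1.53, -2.89) = (-0.4394, -0.3722)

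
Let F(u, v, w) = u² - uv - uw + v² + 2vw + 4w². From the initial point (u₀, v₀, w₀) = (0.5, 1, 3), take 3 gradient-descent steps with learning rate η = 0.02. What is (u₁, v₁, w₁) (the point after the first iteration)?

(0.56, 0.85, 2.49)

∇F = (2u - v - w, -u + 2v + 2w, -u + 2v + 8w)
(u₁, v₁, w₁) = (0.5, 1, 3) − 0.02·(-3, 7.5, 25.5) = (0.56, 0.85, 2.49)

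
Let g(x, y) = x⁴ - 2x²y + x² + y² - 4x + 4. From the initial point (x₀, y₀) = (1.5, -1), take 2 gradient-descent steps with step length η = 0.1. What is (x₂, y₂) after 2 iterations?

(0.18615, -0.2555)

∇g = (4x³ - 4xy + 2x - 4, -2x² + 2y)
Step 1: at (1.5, -1), ∇g = (18.5, -6.5) → (1.5, -1) − 0.1·(18.5, -6.5) = (-0.35, -0.35)
Step 2: at (-0.35, -0.35), ∇g = (-5.3615, -0.945) → (-0.35, -0.35) − 0.1·(-5.3615, -0.945) = (0.18615, -0.2555)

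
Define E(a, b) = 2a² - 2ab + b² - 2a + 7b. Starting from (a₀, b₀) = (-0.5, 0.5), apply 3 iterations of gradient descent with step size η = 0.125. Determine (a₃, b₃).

(0, -1.8203125)

∇E = (4a - 2b - 2, -2a + 2b + 7)
Step 1: at (-0.5, 0.5), ∇E = (-5, 9) → (-0.5, 0.5) − 0.125·(-5, 9) = (0.125, -0.625)
Step 2: at (0.125, -0.625), ∇E = (-0.25, 5.5) → (0.125, -0.625) − 0.125·(-0.25, 5.5) = (0.15625, -1.3125)
Step 3: at (0.15625, -1.3125), ∇E = (1.25, 4.0625) → (0.15625, -1.3125) − 0.125·(1.25, 4.0625) = (0, -1.8203125)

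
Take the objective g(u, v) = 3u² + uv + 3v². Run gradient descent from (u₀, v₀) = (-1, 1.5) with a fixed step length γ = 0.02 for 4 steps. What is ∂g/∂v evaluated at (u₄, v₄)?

5.05788928

∇g = (6u + v, u + 6v)
Step 1: at (-1, 1.5), ∇g = (-4.5, 8) → (-1, 1.5) − 0.02·(-4.5, 8) = (-0.91, 1.34)
Step 2: at (-0.91, 1.34), ∇g = (-4.12, 7.13) → (-0.91, 1.34) − 0.02·(-4.12, 7.13) = (-0.8276, 1.1974)
Step 3: at (-0.8276, 1.1974), ∇g = (-3.7682, 6.3568) → (-0.8276, 1.1974) − 0.02·(-3.7682, 6.3568) = (-0.752236, 1.070264)
Step 4: at (-0.752236, 1.070264), ∇g = (-3.443152, 5.669348) → (-0.752236, 1.070264) − 0.02·(-3.443152, 5.669348) = (-0.68337296, 0.95687704)
∂g/∂v at (-0.68337296, 0.95687704) = 5.05788928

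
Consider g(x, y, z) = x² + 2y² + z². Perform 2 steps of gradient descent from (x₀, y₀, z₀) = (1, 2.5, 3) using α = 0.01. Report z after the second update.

2.8812

∇g = (2x, 4y, 2z)
Step 1: at (1, 2.5, 3), ∇g = (2, 10, 6) → (1, 2.5, 3) − 0.01·(2, 10, 6) = (0.98, 2.4, 2.94)
Step 2: at (0.98, 2.4, 2.94), ∇g = (1.96, 9.6, 5.88) → (0.98, 2.4, 2.94) − 0.01·(1.96, 9.6, 5.88) = (0.9604, 2.304, 2.8812)
z = 2.8812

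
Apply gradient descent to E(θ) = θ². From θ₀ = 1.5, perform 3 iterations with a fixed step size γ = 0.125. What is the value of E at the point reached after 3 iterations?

E′(θ) = 2θ
θ₁ = 1.5 − 0.125·3 = 1.125
θ₂ = 1.125 − 0.125·2.25 = 0.84375
θ₃ = 0.84375 − 0.125·1.6875 = 0.6328125
E(0.6328125) = 0.40045166015625

0.40045166015625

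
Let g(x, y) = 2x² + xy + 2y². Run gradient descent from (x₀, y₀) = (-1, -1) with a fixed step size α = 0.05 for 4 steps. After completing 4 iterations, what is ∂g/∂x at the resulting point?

-1.58203125

∇g = (4x + y, x + 4y)
(x₁, y₁) = (-1, -1) − 0.05·(-5, -5) = (-0.75, -0.75)
(x₂, y₂) = (-0.75, -0.75) − 0.05·(-3.75, -3.75) = (-0.5625, -0.5625)
(x₃, y₃) = (-0.5625, -0.5625) − 0.05·(-2.8125, -2.8125) = (-0.421875, -0.421875)
(x₄, y₄) = (-0.421875, -0.421875) − 0.05·(-2.109375, -2.109375) = (-0.31640625, -0.31640625)
∂g/∂x at (-0.31640625, -0.31640625) = -1.58203125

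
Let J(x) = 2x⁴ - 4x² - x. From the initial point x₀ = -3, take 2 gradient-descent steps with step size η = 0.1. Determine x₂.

J′(x) = 8x³ - 8x - 1
x₁ = -3 − 0.1·(-193) = 16.3
x₂ = 16.3 − 0.1·34514.576 = -3435.1576

-3435.1576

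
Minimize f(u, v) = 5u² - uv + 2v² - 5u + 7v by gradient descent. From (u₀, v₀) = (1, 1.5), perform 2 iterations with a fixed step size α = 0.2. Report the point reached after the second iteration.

∇f = (10u - v - 5, -u + 4v + 7)
(u₁, v₁) = (1, 1.5) − 0.2·(3.5, 12) = (0.3, -0.9)
(u₂, v₂) = (0.3, -0.9) − 0.2·(-1.1, 3.1) = (0.52, -1.52)

(0.52, -1.52)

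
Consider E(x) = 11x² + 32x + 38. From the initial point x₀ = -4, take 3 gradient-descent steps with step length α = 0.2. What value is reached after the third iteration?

E′(x) = 22x + 32
Step 1: E′(-4) = -56; x₁ = -4 − 0.2·(-56) = 7.2
Step 2: E′(7.2) = 190.4; x₂ = 7.2 − 0.2·190.4 = -30.88
Step 3: E′(-30.88) = -647.36; x₃ = -30.88 − 0.2·(-647.36) = 98.592

98.592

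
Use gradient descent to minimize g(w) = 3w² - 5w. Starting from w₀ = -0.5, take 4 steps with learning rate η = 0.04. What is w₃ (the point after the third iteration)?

0.248032

g′(w) = 6w - 5
Step 1: g′(-0.5) = -8; w₁ = -0.5 − 0.04·(-8) = -0.18
Step 2: g′(-0.18) = -6.08; w₂ = -0.18 − 0.04·(-6.08) = 0.0632
Step 3: g′(0.0632) = -4.6208; w₃ = 0.0632 − 0.04·(-4.6208) = 0.248032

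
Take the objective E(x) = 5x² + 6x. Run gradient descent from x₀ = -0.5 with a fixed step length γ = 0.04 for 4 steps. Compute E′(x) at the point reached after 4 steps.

0.1296

E′(x) = 10x + 6
x₁ = -0.5 − 0.04·1 = -0.54
x₂ = -0.54 − 0.04·0.6 = -0.564
x₃ = -0.564 − 0.04·0.36 = -0.5784
x₄ = -0.5784 − 0.04·0.216 = -0.58704
E′(x) at (-0.58704) = 0.1296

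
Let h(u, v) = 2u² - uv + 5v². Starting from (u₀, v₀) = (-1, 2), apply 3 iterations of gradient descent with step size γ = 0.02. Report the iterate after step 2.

∇h = (4u - v, -u + 10v)
(u₁, v₁) = (-1, 2) − 0.02·(-6, 21) = (-0.88, 1.58)
(u₂, v₂) = (-0.88, 1.58) − 0.02·(-5.1, 16.68) = (-0.778, 1.2464)

(-0.778, 1.2464)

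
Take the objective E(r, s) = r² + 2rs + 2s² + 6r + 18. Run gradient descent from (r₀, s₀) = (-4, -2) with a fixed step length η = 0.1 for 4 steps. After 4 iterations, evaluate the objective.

3.86338048

∇E = (2r + 2s + 6, 2r + 4s)
Step 1: at (-4, -2), ∇E = (-6, -16) → (-4, -2) − 0.1·(-6, -16) = (-3.4, -0.4)
Step 2: at (-3.4, -0.4), ∇E = (-1.6, -8.4) → (-3.4, -0.4) − 0.1·(-1.6, -8.4) = (-3.24, 0.44)
Step 3: at (-3.24, 0.44), ∇E = (0.4, -4.72) → (-3.24, 0.44) − 0.1·(0.4, -4.72) = (-3.28, 0.912)
Step 4: at (-3.28, 0.912), ∇E = (1.264, -2.912) → (-3.28, 0.912) − 0.1·(1.264, -2.912) = (-3.4064, 1.2032)
E(-3.4064, 1.2032) = 3.86338048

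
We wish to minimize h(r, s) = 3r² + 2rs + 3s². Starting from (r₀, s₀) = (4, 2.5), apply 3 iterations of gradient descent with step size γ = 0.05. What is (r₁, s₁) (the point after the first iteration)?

∇h = (6r + 2s, 2r + 6s)
Step 1: at (4, 2.5), ∇h = (29, 23) → (4, 2.5) − 0.05·(29, 23) = (2.55, 1.35)

(2.55, 1.35)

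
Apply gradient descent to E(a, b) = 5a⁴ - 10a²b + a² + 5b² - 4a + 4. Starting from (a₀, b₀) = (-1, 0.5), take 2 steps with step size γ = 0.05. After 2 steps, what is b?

0.395

∇E = (20a³ - 20ab + 2a - 4, -10a² + 10b)
Step 1: at (-1, 0.5), ∇E = (-16, -5) → (-1, 0.5) − 0.05·(-16, -5) = (-0.2, 0.75)
Step 2: at (-0.2, 0.75), ∇E = (-1.56, 7.1) → (-0.2, 0.75) − 0.05·(-1.56, 7.1) = (-0.122, 0.395)
b = 0.395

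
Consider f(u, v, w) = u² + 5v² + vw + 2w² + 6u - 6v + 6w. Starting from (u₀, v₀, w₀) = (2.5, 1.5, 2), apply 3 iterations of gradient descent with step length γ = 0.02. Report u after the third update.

1.866048

∇f = (2u + 6, 10v + w - 6, v + 4w + 6)
Step 1: at (2.5, 1.5, 2), ∇f = (11, 11, 15.5) → (2.5, 1.5, 2) − 0.02·(11, 11, 15.5) = (2.28, 1.28, 1.69)
Step 2: at (2.28, 1.28, 1.69), ∇f = (10.56, 8.49, 14.04) → (2.28, 1.28, 1.69) − 0.02·(10.56, 8.49, 14.04) = (2.0688, 1.1102, 1.4092)
Step 3: at (2.0688, 1.1102, 1.4092), ∇f = (10.1376, 6.5112, 12.747) → (2.0688, 1.1102, 1.4092) − 0.02·(10.1376, 6.5112, 12.747) = (1.866048, 0.979976, 1.15426)
u = 1.866048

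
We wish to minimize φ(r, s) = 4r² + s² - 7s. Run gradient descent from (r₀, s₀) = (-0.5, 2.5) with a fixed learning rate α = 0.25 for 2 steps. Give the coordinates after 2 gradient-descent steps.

(-0.5, 3.25)

∇φ = (8r, 2s - 7)
Step 1: at (-0.5, 2.5), ∇φ = (-4, -2) → (-0.5, 2.5) − 0.25·(-4, -2) = (0.5, 3)
Step 2: at (0.5, 3), ∇φ = (4, -1) → (0.5, 3) − 0.25·(4, -1) = (-0.5, 3.25)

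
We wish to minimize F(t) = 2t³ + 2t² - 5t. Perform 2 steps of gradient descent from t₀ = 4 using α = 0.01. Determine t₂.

F′(t) = 6t² + 4t - 5
Step 1: F′(4) = 107; t₁ = 4 − 0.01·107 = 2.93
Step 2: F′(2.93) = 58.2294; t₂ = 2.93 − 0.01·58.2294 = 2.347706

2.347706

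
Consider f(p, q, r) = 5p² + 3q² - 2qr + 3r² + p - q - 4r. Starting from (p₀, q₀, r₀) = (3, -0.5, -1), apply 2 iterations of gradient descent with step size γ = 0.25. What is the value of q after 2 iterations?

0.875

∇f = (10p + 1, 6q - 2r - 1, -2q + 6r - 4)
Step 1: at (3, -0.5, -1), ∇f = (31, -2, -9) → (3, -0.5, -1) − 0.25·(31, -2, -9) = (-4.75, 0, 1.25)
Step 2: at (-4.75, 0, 1.25), ∇f = (-46.5, -3.5, 3.5) → (-4.75, 0, 1.25) − 0.25·(-46.5, -3.5, 3.5) = (6.875, 0.875, 0.375)
q = 0.875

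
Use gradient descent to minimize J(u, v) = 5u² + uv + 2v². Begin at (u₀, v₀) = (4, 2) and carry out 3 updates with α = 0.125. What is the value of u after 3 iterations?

-0.11328125

∇J = (10u + v, u + 4v)
Step 1: at (4, 2), ∇J = (42, 12) → (4, 2) − 0.125·(42, 12) = (-1.25, 0.5)
Step 2: at (-1.25, 0.5), ∇J = (-12, 0.75) → (-1.25, 0.5) − 0.125·(-12, 0.75) = (0.25, 0.40625)
Step 3: at (0.25, 0.40625), ∇J = (2.90625, 1.875) → (0.25, 0.40625) − 0.125·(2.90625, 1.875) = (-0.11328125, 0.171875)
u = -0.11328125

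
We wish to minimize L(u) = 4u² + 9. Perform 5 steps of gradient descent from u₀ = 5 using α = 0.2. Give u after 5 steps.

-0.3888

L′(u) = 8u
Step 1: L′(5) = 40; u₁ = 5 − 0.2·40 = -3
Step 2: L′(-3) = -24; u₂ = -3 − 0.2·(-24) = 1.8
Step 3: L′(1.8) = 14.4; u₃ = 1.8 − 0.2·14.4 = -1.08
Step 4: L′(-1.08) = -8.64; u₄ = -1.08 − 0.2·(-8.64) = 0.648
Step 5: L′(0.648) = 5.184; u₅ = 0.648 − 0.2·5.184 = -0.3888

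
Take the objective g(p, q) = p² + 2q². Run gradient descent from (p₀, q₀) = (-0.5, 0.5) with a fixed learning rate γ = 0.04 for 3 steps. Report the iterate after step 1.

∇g = (2p, 4q)
(p₁, q₁) = (-0.5, 0.5) − 0.04·(-1, 2) = (-0.46, 0.42)

(-0.46, 0.42)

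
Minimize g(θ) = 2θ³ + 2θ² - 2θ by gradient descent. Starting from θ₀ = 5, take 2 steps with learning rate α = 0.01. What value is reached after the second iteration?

2.545856

g′(θ) = 6θ² + 4θ - 2
Step 1: g′(5) = 168; θ₁ = 5 − 0.01·168 = 3.32
Step 2: g′(3.32) = 77.4144; θ₂ = 3.32 − 0.01·77.4144 = 2.545856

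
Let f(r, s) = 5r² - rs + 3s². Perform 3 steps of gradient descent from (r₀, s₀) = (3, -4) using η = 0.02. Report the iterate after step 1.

(2.32, -3.46)

∇f = (10r - s, -r + 6s)
(r₁, s₁) = (3, -4) − 0.02·(34, -27) = (2.32, -3.46)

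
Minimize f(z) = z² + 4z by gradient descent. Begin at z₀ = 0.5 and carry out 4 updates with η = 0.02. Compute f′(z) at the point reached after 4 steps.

f′(z) = 2z + 4
z₁ = 0.5 − 0.02·5 = 0.4
z₂ = 0.4 − 0.02·4.8 = 0.304
z₃ = 0.304 − 0.02·4.608 = 0.21184
z₄ = 0.21184 − 0.02·4.42368 = 0.1233664
f′(z) at (0.1233664) = 4.2467328

4.2467328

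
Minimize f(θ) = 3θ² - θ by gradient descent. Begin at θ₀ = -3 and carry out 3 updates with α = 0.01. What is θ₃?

-2.463516

f′(θ) = 6θ - 1
Step 1: f′(-3) = -19; θ₁ = -3 − 0.01·(-19) = -2.81
Step 2: f′(-2.81) = -17.86; θ₂ = -2.81 − 0.01·(-17.86) = -2.6314
Step 3: f′(-2.6314) = -16.7884; θ₃ = -2.6314 − 0.01·(-16.7884) = -2.463516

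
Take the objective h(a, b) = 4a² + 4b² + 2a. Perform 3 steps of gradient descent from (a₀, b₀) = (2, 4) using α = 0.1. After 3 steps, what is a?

∇h = (8a + 2, 8b)
(a₁, b₁) = (2, 4) − 0.1·(18, 32) = (0.2, 0.8)
(a₂, b₂) = (0.2, 0.8) − 0.1·(3.6, 6.4) = (-0.16, 0.16)
(a₃, b₃) = (-0.16, 0.16) − 0.1·(0.72, 1.28) = (-0.232, 0.032)
a = -0.232

-0.232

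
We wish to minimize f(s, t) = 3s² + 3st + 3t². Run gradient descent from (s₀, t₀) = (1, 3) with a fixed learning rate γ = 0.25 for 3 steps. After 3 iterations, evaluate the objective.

137.329833984375

∇f = (6s + 3t, 3s + 6t)
Step 1: at (1, 3), ∇f = (15, 21) → (1, 3) − 0.25·(15, 21) = (-2.75, -2.25)
Step 2: at (-2.75, -2.25), ∇f = (-23.25, -21.75) → (-2.75, -2.25) − 0.25·(-23.25, -21.75) = (3.0625, 3.1875)
Step 3: at (3.0625, 3.1875), ∇f = (27.9375, 28.3125) → (3.0625, 3.1875) − 0.25·(27.9375, 28.3125) = (-3.921875, -3.890625)
f(-3.921875, -3.890625) = 137.329833984375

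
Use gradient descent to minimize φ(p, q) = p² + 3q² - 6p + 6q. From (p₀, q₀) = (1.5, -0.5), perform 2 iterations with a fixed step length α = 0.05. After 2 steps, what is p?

1.785

∇φ = (2p - 6, 6q + 6)
Step 1: at (1.5, -0.5), ∇φ = (-3, 3) → (1.5, -0.5) − 0.05·(-3, 3) = (1.65, -0.65)
Step 2: at (1.65, -0.65), ∇φ = (-2.7, 2.1) → (1.65, -0.65) − 0.05·(-2.7, 2.1) = (1.785, -0.755)
p = 1.785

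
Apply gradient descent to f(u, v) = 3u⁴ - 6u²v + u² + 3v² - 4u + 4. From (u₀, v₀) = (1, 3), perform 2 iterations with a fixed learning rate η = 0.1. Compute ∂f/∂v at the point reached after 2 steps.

∇f = (12u³ - 12uv + 2u - 4, -6u² + 6v)
(u₁, v₁) = (1, 3) − 0.1·(-26, 12) = (3.6, 1.8)
(u₂, v₂) = (3.6, 1.8) − 0.1·(485.312, -66.96) = (-44.9312, 8.496)
∂f/∂v at (-44.9312, 8.496) = -12061.90040064

-12061.90040064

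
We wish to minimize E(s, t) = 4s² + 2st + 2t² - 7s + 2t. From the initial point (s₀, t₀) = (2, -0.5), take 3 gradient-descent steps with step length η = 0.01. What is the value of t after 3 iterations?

∇E = (8s + 2t - 7, 2s + 4t + 2)
Step 1: at (2, -0.5), ∇E = (8, 4) → (2, -0.5) − 0.01·(8, 4) = (1.92, -0.54)
Step 2: at (1.92, -0.54), ∇E = (7.28, 3.68) → (1.92, -0.54) − 0.01·(7.28, 3.68) = (1.8472, -0.5768)
Step 3: at (1.8472, -0.5768), ∇E = (6.624, 3.3872) → (1.8472, -0.5768) − 0.01·(6.624, 3.3872) = (1.78096, -0.610672)
t = -0.610672

-0.610672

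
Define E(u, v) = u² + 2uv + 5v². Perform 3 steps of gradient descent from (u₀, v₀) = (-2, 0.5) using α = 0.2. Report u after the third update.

-0.68

∇E = (2u + 2v, 2u + 10v)
Step 1: at (-2, 0.5), ∇E = (-3, 1) → (-2, 0.5) − 0.2·(-3, 1) = (-1.4, 0.3)
Step 2: at (-1.4, 0.3), ∇E = (-2.2, 0.2) → (-1.4, 0.3) − 0.2·(-2.2, 0.2) = (-0.96, 0.26)
Step 3: at (-0.96, 0.26), ∇E = (-1.4, 0.68) → (-0.96, 0.26) − 0.2·(-1.4, 0.68) = (-0.68, 0.124)
u = -0.68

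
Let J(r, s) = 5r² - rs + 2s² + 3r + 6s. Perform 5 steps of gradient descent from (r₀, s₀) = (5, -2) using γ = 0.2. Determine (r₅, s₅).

(-6.77568, -0.5904)

∇J = (10r - s + 3, -r + 4s + 6)
(r₁, s₁) = (5, -2) − 0.2·(55, -7) = (-6, -0.6)
(r₂, s₂) = (-6, -0.6) − 0.2·(-56.4, 9.6) = (5.28, -2.52)
(r₃, s₃) = (5.28, -2.52) − 0.2·(58.32, -9.36) = (-6.384, -0.648)
(r₄, s₄) = (-6.384, -0.648) − 0.2·(-60.192, 9.792) = (5.6544, -2.6064)
(r₅, s₅) = (5.6544, -2.6064) − 0.2·(62.1504, -10.08) = (-6.77568, -0.5904)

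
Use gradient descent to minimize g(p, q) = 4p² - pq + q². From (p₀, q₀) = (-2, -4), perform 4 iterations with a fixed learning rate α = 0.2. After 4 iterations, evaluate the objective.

∇g = (8p - q, -p + 2q)
Step 1: at (-2, -4), ∇g = (-12, -6) → (-2, -4) − 0.2·(-12, -6) = (0.4, -2.8)
Step 2: at (0.4, -2.8), ∇g = (6, -6) → (0.4, -2.8) − 0.2·(6, -6) = (-0.8, -1.6)
Step 3: at (-0.8, -1.6), ∇g = (-4.8, -2.4) → (-0.8, -1.6) − 0.2·(-4.8, -2.4) = (0.16, -1.12)
Step 4: at (0.16, -1.12), ∇g = (2.4, -2.4) → (0.16, -1.12) − 0.2·(2.4, -2.4) = (-0.32, -0.64)
g(-0.32, -0.64) = 0.6144

0.6144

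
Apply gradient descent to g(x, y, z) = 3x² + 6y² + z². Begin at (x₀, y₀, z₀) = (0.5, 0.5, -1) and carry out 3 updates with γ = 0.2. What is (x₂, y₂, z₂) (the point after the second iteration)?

∇g = (6x, 12y, 2z)
(x₁, y₁, z₁) = (0.5, 0.5, -1) − 0.2·(3, 6, -2) = (-0.1, -0.7, -0.6)
(x₂, y₂, z₂) = (-0.1, -0.7, -0.6) − 0.2·(-0.6, -8.4, -1.2) = (0.02, 0.98, -0.36)

(0.02, 0.98, -0.36)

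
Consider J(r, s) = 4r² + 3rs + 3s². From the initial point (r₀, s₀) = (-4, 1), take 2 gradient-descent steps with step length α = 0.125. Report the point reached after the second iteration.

(-0.65625, 0.578125)

∇J = (8r + 3s, 3r + 6s)
Step 1: at (-4, 1), ∇J = (-29, -6) → (-4, 1) − 0.125·(-29, -6) = (-0.375, 1.75)
Step 2: at (-0.375, 1.75), ∇J = (2.25, 9.375) → (-0.375, 1.75) − 0.125·(2.25, 9.375) = (-0.65625, 0.578125)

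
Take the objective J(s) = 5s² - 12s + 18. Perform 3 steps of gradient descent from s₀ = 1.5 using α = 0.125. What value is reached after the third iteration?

1.1953125

J′(s) = 10s - 12
s₁ = 1.5 − 0.125·3 = 1.125
s₂ = 1.125 − 0.125·(-0.75) = 1.21875
s₃ = 1.21875 − 0.125·0.1875 = 1.1953125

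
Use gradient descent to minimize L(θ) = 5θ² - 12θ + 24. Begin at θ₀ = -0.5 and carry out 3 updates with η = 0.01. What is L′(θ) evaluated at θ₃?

-12.393

L′(θ) = 10θ - 12
θ₁ = -0.5 − 0.01·(-17) = -0.33
θ₂ = -0.33 − 0.01·(-15.3) = -0.177
θ₃ = -0.177 − 0.01·(-13.77) = -0.0393
L′(θ) at (-0.0393) = -12.393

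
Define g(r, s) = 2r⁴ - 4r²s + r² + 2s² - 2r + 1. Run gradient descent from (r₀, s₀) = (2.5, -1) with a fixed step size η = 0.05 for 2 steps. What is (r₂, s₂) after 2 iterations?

∇g = (8r³ - 8rs + 2r - 2, -4r² + 4s)
(r₁, s₁) = (2.5, -1) − 0.05·(148, -29) = (-4.9, 0.45)
(r₂, s₂) = (-4.9, 0.45) − 0.05·(-935.352, -94.24) = (41.8676, 5.162)

(41.8676, 5.162)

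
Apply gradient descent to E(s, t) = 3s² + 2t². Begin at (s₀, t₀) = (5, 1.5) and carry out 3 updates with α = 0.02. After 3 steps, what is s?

∇E = (6s, 4t)
Step 1: at (5, 1.5), ∇E = (30, 6) → (5, 1.5) − 0.02·(30, 6) = (4.4, 1.38)
Step 2: at (4.4, 1.38), ∇E = (26.4, 5.52) → (4.4, 1.38) − 0.02·(26.4, 5.52) = (3.872, 1.2696)
Step 3: at (3.872, 1.2696), ∇E = (23.232, 5.0784) → (3.872, 1.2696) − 0.02·(23.232, 5.0784) = (3.40736, 1.168032)
s = 3.40736

3.40736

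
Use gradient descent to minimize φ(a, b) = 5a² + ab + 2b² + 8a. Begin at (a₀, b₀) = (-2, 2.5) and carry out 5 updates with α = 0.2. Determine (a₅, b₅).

∇φ = (10a + b + 8, a + 4b)
(a₁, b₁) = (-2, 2.5) − 0.2·(-9.5, 8) = (-0.1, 0.9)
(a₂, b₂) = (-0.1, 0.9) − 0.2·(7.9, 3.5) = (-1.68, 0.2)
(a₃, b₃) = (-1.68, 0.2) − 0.2·(-8.6, -0.88) = (0.04, 0.376)
(a₄, b₄) = (0.04, 0.376) − 0.2·(8.776, 1.544) = (-1.7152, 0.0672)
(a₅, b₅) = (-1.7152, 0.0672) − 0.2·(-9.0848, -1.4464) = (0.10176, 0.35648)

(0.10176, 0.35648)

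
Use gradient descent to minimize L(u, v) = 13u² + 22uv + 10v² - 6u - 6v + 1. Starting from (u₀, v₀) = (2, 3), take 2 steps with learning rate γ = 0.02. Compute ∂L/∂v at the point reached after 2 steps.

1.0304

∇L = (26u + 22v - 6, 22u + 20v - 6)
(u₁, v₁) = (2, 3) − 0.02·(112, 98) = (-0.24, 1.04)
(u₂, v₂) = (-0.24, 1.04) − 0.02·(10.64, 9.52) = (-0.4528, 0.8496)
∂L/∂v at (-0.4528, 0.8496) = 1.0304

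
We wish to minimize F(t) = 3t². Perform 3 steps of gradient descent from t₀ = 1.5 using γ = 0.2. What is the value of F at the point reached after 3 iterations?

0.000432

F′(t) = 6t
t₁ = 1.5 − 0.2·9 = -0.3
t₂ = -0.3 − 0.2·(-1.8) = 0.06
t₃ = 0.06 − 0.2·0.36 = -0.012
F(-0.012) = 0.000432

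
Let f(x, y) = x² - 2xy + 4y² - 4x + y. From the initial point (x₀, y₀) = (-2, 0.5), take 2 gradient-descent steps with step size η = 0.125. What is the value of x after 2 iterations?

∇f = (2x - 2y - 4, -2x + 8y + 1)
(x₁, y₁) = (-2, 0.5) − 0.125·(-9, 9) = (-0.875, -0.625)
(x₂, y₂) = (-0.875, -0.625) − 0.125·(-4.5, -2.25) = (-0.3125, -0.34375)
x = -0.3125

-0.3125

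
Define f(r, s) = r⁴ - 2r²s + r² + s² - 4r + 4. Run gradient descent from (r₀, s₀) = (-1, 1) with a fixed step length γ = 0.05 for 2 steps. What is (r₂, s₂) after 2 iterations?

∇f = (4r³ - 4rs + 2r - 4, -2r² + 2s)
Step 1: at (-1, 1), ∇f = (-6, 0) → (-1, 1) − 0.05·(-6, 0) = (-0.7, 1)
Step 2: at (-0.7, 1), ∇f = (-3.972, 1.02) → (-0.7, 1) − 0.05·(-3.972, 1.02) = (-0.5014, 0.949)

(-0.5014, 0.949)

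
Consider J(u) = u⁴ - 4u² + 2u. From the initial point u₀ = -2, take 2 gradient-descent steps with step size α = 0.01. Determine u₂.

J′(u) = 4u³ - 8u + 2
Step 1: J′(-2) = -14; u₁ = -2 − 0.01·(-14) = -1.86
Step 2: J′(-1.86) = -8.859424; u₂ = -1.86 − 0.01·(-8.859424) = -1.77140576

-1.77140576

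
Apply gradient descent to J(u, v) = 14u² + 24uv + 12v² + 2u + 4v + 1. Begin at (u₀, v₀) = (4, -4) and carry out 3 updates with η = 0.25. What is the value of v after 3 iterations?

-331

∇J = (28u + 24v + 2, 24u + 24v + 4)
(u₁, v₁) = (4, -4) − 0.25·(18, 4) = (-0.5, -5)
(u₂, v₂) = (-0.5, -5) − 0.25·(-132, -128) = (32.5, 27)
(u₃, v₃) = (32.5, 27) − 0.25·(1560, 1432) = (-357.5, -331)
v = -331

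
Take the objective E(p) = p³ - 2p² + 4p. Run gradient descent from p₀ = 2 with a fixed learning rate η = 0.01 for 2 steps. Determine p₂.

1.846208

E′(p) = 3p² - 4p + 4
p₁ = 2 − 0.01·8 = 1.92
p₂ = 1.92 − 0.01·7.3792 = 1.846208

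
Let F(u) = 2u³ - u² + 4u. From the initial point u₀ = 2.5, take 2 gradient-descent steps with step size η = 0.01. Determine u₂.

1.8642065

F′(u) = 6u² - 2u + 4
u₁ = 2.5 − 0.01·36.5 = 2.135
u₂ = 2.135 − 0.01·27.07935 = 1.8642065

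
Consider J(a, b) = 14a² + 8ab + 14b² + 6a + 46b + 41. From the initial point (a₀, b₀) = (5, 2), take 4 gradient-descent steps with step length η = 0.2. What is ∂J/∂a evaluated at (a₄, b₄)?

225410.3072

∇J = (28a + 8b + 6, 8a + 28b + 46)
Step 1: at (5, 2), ∇J = (162, 142) → (5, 2) − 0.2·(162, 142) = (-27.4, -26.4)
Step 2: at (-27.4, -26.4), ∇J = (-972.4, -912.4) → (-27.4, -26.4) − 0.2·(-972.4, -912.4) = (167.08, 156.08)
Step 3: at (167.08, 156.08), ∇J = (5932.88, 5752.88) → (167.08, 156.08) − 0.2·(5932.88, 5752.88) = (-1019.496, -994.496)
Step 4: at (-1019.496, -994.496), ∇J = (-36495.856, -35955.856) → (-1019.496, -994.496) − 0.2·(-36495.856, -35955.856) = (6279.6752, 6196.6752)
∂J/∂a at (6279.6752, 6196.6752) = 225410.3072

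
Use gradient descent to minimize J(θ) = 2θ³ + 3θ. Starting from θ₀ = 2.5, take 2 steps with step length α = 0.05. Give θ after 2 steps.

J′(θ) = 6θ² + 3
θ₁ = 2.5 − 0.05·40.5 = 0.475
θ₂ = 0.475 − 0.05·4.35375 = 0.2573125

0.2573125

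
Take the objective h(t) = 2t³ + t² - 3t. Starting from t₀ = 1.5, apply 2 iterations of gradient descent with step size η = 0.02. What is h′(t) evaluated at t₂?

5.850592797024

h′(t) = 6t² + 2t - 3
Step 1: h′(1.5) = 13.5; t₁ = 1.5 − 0.02·13.5 = 1.23
Step 2: h′(1.23) = 8.5374; t₂ = 1.23 − 0.02·8.5374 = 1.059252
h′(t) at (1.059252) = 5.850592797024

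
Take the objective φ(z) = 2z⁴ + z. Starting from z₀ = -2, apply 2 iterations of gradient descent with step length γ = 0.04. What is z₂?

0.43500544

φ′(z) = 8z³ + 1
Step 1: φ′(-2) = -63; z₁ = -2 − 0.04·(-63) = 0.52
Step 2: φ′(0.52) = 2.124864; z₂ = 0.52 − 0.04·2.124864 = 0.43500544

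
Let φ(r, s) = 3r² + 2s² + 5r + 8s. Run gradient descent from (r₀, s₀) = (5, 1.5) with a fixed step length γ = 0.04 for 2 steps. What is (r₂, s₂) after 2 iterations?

∇φ = (6r + 5, 4s + 8)
Step 1: at (5, 1.5), ∇φ = (35, 14) → (5, 1.5) − 0.04·(35, 14) = (3.6, 0.94)
Step 2: at (3.6, 0.94), ∇φ = (26.6, 11.76) → (3.6, 0.94) − 0.04·(26.6, 11.76) = (2.536, 0.4696)

(2.536, 0.4696)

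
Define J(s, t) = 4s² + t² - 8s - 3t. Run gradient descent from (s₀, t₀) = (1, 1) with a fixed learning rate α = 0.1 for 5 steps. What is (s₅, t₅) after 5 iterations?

(1, 1.33616)

∇J = (8s - 8, 2t - 3)
Step 1: at (1, 1), ∇J = (0, -1) → (1, 1) − 0.1·(0, -1) = (1, 1.1)
Step 2: at (1, 1.1), ∇J = (0, -0.8) → (1, 1.1) − 0.1·(0, -0.8) = (1, 1.18)
Step 3: at (1, 1.18), ∇J = (0, -0.64) → (1, 1.18) − 0.1·(0, -0.64) = (1, 1.244)
Step 4: at (1, 1.244), ∇J = (0, -0.512) → (1, 1.244) − 0.1·(0, -0.512) = (1, 1.2952)
Step 5: at (1, 1.2952), ∇J = (0, -0.4096) → (1, 1.2952) − 0.1·(0, -0.4096) = (1, 1.33616)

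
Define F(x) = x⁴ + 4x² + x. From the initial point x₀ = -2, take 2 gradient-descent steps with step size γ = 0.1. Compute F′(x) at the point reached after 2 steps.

F′(x) = 4x³ + 8x + 1
x₁ = -2 − 0.1·(-47) = 2.7
x₂ = 2.7 − 0.1·101.332 = -7.4332
F′(x) at (-7.4332) = -1701.276009289472

-1701.276009289472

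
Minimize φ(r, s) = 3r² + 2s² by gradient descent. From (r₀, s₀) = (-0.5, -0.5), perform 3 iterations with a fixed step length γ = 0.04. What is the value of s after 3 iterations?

∇φ = (6r, 4s)
Step 1: at (-0.5, -0.5), ∇φ = (-3, -2) → (-0.5, -0.5) − 0.04·(-3, -2) = (-0.38, -0.42)
Step 2: at (-0.38, -0.42), ∇φ = (-2.28, -1.68) → (-0.38, -0.42) − 0.04·(-2.28, -1.68) = (-0.2888, -0.3528)
Step 3: at (-0.2888, -0.3528), ∇φ = (-1.7328, -1.4112) → (-0.2888, -0.3528) − 0.04·(-1.7328, -1.4112) = (-0.219488, -0.296352)
s = -0.296352

-0.296352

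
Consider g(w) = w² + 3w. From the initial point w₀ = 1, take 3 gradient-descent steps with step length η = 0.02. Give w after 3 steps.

0.71184

g′(w) = 2w + 3
w₁ = 1 − 0.02·5 = 0.9
w₂ = 0.9 − 0.02·4.8 = 0.804
w₃ = 0.804 − 0.02·4.608 = 0.71184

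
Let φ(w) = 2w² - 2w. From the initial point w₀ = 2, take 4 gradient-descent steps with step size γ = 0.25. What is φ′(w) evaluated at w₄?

φ′(w) = 4w - 2
w₁ = 2 − 0.25·6 = 0.5
w₂ = 0.5 − 0.25·0 = 0.5
w₃ = 0.5 − 0.25·0 = 0.5
w₄ = 0.5 − 0.25·0 = 0.5
φ′(w) at (0.5) = 0

0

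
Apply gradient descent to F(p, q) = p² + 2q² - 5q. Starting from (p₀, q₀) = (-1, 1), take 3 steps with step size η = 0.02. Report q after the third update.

∇F = (2p, 4q - 5)
Step 1: at (-1, 1), ∇F = (-2, -1) → (-1, 1) − 0.02·(-2, -1) = (-0.96, 1.02)
Step 2: at (-0.96, 1.02), ∇F = (-1.92, -0.92) → (-0.96, 1.02) − 0.02·(-1.92, -0.92) = (-0.9216, 1.0384)
Step 3: at (-0.9216, 1.0384), ∇F = (-1.8432, -0.8464) → (-0.9216, 1.0384) − 0.02·(-1.8432, -0.8464) = (-0.884736, 1.055328)
q = 1.055328

1.055328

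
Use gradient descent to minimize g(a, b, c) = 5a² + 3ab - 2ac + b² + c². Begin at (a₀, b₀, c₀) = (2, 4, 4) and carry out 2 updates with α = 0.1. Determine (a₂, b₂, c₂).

(-0.06, 2.2, 2.8)

∇g = (10a + 3b - 2c, 3a + 2b, -2a + 2c)
(a₁, b₁, c₁) = (2, 4, 4) − 0.1·(24, 14, 4) = (-0.4, 2.6, 3.6)
(a₂, b₂, c₂) = (-0.4, 2.6, 3.6) − 0.1·(-3.4, 4, 8) = (-0.06, 2.2, 2.8)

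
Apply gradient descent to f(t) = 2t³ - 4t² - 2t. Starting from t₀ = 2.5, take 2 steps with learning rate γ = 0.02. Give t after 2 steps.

f′(t) = 6t² - 8t - 2
Step 1: f′(2.5) = 15.5; t₁ = 2.5 − 0.02·15.5 = 2.19
Step 2: f′(2.19) = 9.2566; t₂ = 2.19 − 0.02·9.2566 = 2.004868

2.004868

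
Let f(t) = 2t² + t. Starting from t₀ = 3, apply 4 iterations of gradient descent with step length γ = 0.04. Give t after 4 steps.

1.36808192

f′(t) = 4t + 1
t₁ = 3 − 0.04·13 = 2.48
t₂ = 2.48 − 0.04·10.92 = 2.0432
t₃ = 2.0432 − 0.04·9.1728 = 1.676288
t₄ = 1.676288 − 0.04·7.705152 = 1.36808192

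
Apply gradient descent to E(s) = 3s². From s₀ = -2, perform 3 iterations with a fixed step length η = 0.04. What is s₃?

-0.877952

E′(s) = 6s
Step 1: E′(-2) = -12; s₁ = -2 − 0.04·(-12) = -1.52
Step 2: E′(-1.52) = -9.12; s₂ = -1.52 − 0.04·(-9.12) = -1.1552
Step 3: E′(-1.1552) = -6.9312; s₃ = -1.1552 − 0.04·(-6.9312) = -0.877952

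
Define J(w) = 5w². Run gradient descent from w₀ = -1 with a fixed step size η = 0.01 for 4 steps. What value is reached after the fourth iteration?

J′(w) = 10w
w₁ = -1 − 0.01·(-10) = -0.9
w₂ = -0.9 − 0.01·(-9) = -0.81
w₃ = -0.81 − 0.01·(-8.1) = -0.729
w₄ = -0.729 − 0.01·(-7.29) = -0.6561

-0.6561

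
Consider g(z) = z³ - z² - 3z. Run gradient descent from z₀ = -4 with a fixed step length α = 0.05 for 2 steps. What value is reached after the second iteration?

g′(z) = 3z² - 2z - 3
Step 1: g′(-4) = 53; z₁ = -4 − 0.05·53 = -6.65
Step 2: g′(-6.65) = 142.9675; z₂ = -6.65 − 0.05·142.9675 = -13.798375

-13.798375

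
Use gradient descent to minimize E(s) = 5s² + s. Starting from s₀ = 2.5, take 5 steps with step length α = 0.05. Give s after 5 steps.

-0.01875

E′(s) = 10s + 1
s₁ = 2.5 − 0.05·26 = 1.2
s₂ = 1.2 − 0.05·13 = 0.55
s₃ = 0.55 − 0.05·6.5 = 0.225
s₄ = 0.225 − 0.05·3.25 = 0.0625
s₅ = 0.0625 − 0.05·1.625 = -0.01875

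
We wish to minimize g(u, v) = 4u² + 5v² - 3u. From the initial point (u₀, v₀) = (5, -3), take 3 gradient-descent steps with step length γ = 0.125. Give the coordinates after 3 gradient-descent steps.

(0.375, 0.046875)

∇g = (8u - 3, 10v)
(u₁, v₁) = (5, -3) − 0.125·(37, -30) = (0.375, 0.75)
(u₂, v₂) = (0.375, 0.75) − 0.125·(0, 7.5) = (0.375, -0.1875)
(u₃, v₃) = (0.375, -0.1875) − 0.125·(0, -1.875) = (0.375, 0.046875)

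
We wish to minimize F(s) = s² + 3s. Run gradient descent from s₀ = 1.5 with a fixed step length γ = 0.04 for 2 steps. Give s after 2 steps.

1.0392

F′(s) = 2s + 3
s₁ = 1.5 − 0.04·6 = 1.26
s₂ = 1.26 − 0.04·5.52 = 1.0392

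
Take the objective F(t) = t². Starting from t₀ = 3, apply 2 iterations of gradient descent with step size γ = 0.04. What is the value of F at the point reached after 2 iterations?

6.44753664

F′(t) = 2t
t₁ = 3 − 0.04·6 = 2.76
t₂ = 2.76 − 0.04·5.52 = 2.5392
F(2.5392) = 6.44753664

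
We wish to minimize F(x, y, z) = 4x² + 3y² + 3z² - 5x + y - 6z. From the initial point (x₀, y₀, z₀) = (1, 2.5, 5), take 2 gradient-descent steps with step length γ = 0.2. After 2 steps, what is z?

∇F = (8x - 5, 6y + 1, 6z - 6)
(x₁, y₁, z₁) = (1, 2.5, 5) − 0.2·(3, 16, 24) = (0.4, -0.7, 0.2)
(x₂, y₂, z₂) = (0.4, -0.7, 0.2) − 0.2·(-1.8, -3.2, -4.8) = (0.76, -0.06, 1.16)
z = 1.16

1.16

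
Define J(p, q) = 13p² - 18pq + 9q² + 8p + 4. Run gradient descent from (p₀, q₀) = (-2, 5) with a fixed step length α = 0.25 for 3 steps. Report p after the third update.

∇J = (26p - 18q + 8, -18p + 18q)
(p₁, q₁) = (-2, 5) − 0.25·(-134, 126) = (31.5, -26.5)
(p₂, q₂) = (31.5, -26.5) − 0.25·(1304, -1044) = (-294.5, 234.5)
(p₃, q₃) = (-294.5, 234.5) − 0.25·(-11870, 9522) = (2673, -2146)
p = 2673

2673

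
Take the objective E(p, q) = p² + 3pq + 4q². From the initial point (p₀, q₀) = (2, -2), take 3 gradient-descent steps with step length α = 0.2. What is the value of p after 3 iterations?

∇E = (2p + 3q, 3p + 8q)
(p₁, q₁) = (2, -2) − 0.2·(-2, -10) = (2.4, 0)
(p₂, q₂) = (2.4, 0) − 0.2·(4.8, 7.2) = (1.44, -1.44)
(p₃, q₃) = (1.44, -1.44) − 0.2·(-1.44, -7.2) = (1.728, 0)
p = 1.728

1.728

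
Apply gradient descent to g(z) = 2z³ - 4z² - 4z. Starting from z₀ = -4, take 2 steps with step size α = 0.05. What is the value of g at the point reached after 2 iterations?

-193845.164130176

g′(z) = 6z² - 8z - 4
z₁ = -4 − 0.05·124 = -10.2
z₂ = -10.2 − 0.05·701.84 = -45.292
g(-45.292) = -193845.164130176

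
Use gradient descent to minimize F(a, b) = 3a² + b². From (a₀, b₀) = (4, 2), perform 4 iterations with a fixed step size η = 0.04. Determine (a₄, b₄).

∇F = (6a, 2b)
Step 1: at (4, 2), ∇F = (24, 4) → (4, 2) − 0.04·(24, 4) = (3.04, 1.84)
Step 2: at (3.04, 1.84), ∇F = (18.24, 3.68) → (3.04, 1.84) − 0.04·(18.24, 3.68) = (2.3104, 1.6928)
Step 3: at (2.3104, 1.6928), ∇F = (13.8624, 3.3856) → (2.3104, 1.6928) − 0.04·(13.8624, 3.3856) = (1.755904, 1.557376)
Step 4: at (1.755904, 1.557376), ∇F = (10.535424, 3.114752) → (1.755904, 1.557376) − 0.04·(10.535424, 3.114752) = (1.33448704, 1.43278592)

(1.33448704, 1.43278592)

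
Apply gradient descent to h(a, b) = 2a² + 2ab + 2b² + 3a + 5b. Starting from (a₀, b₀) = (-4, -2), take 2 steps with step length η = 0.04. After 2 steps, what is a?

-2.784

∇h = (4a + 2b + 3, 2a + 4b + 5)
(a₁, b₁) = (-4, -2) − 0.04·(-17, -11) = (-3.32, -1.56)
(a₂, b₂) = (-3.32, -1.56) − 0.04·(-13.4, -7.88) = (-2.784, -1.2448)
a = -2.784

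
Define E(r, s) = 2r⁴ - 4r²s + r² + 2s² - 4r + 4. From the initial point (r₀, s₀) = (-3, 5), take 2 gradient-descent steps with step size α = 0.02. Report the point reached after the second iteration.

∇E = (8r³ - 8rs + 2r - 4, -4r² + 4s)
Step 1: at (-3, 5), ∇E = (-106, -16) → (-3, 5) − 0.02·(-106, -16) = (-0.88, 5.32)
Step 2: at (-0.88, 5.32), ∇E = (26.241024, 18.1824) → (-0.88, 5.32) − 0.02·(26.241024, 18.1824) = (-1.40482048, 4.956352)

(-1.40482048, 4.956352)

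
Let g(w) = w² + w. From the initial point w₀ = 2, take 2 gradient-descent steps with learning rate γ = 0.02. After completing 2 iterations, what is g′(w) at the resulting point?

4.608

g′(w) = 2w + 1
Step 1: g′(2) = 5; w₁ = 2 − 0.02·5 = 1.9
Step 2: g′(1.9) = 4.8; w₂ = 1.9 − 0.02·4.8 = 1.804
g′(w) at (1.804) = 4.608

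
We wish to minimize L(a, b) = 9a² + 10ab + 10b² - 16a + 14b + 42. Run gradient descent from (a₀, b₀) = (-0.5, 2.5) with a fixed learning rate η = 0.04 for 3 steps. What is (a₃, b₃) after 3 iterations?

∇L = (18a + 10b - 16, 10a + 20b + 14)
(a₁, b₁) = (-0.5, 2.5) − 0.04·(0, 59) = (-0.5, 0.14)
(a₂, b₂) = (-0.5, 0.14) − 0.04·(-23.6, 11.8) = (0.444, -0.332)
(a₃, b₃) = (0.444, -0.332) − 0.04·(-11.328, 11.8) = (0.89712, -0.804)

(0.89712, -0.804)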